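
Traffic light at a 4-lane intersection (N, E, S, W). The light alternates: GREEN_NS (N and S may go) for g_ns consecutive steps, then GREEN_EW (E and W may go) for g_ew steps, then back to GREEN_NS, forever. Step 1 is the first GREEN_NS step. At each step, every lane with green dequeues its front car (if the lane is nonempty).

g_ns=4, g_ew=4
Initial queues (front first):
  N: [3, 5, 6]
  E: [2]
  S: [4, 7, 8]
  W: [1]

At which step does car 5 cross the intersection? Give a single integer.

Step 1 [NS]: N:car3-GO,E:wait,S:car4-GO,W:wait | queues: N=2 E=1 S=2 W=1
Step 2 [NS]: N:car5-GO,E:wait,S:car7-GO,W:wait | queues: N=1 E=1 S=1 W=1
Step 3 [NS]: N:car6-GO,E:wait,S:car8-GO,W:wait | queues: N=0 E=1 S=0 W=1
Step 4 [NS]: N:empty,E:wait,S:empty,W:wait | queues: N=0 E=1 S=0 W=1
Step 5 [EW]: N:wait,E:car2-GO,S:wait,W:car1-GO | queues: N=0 E=0 S=0 W=0
Car 5 crosses at step 2

2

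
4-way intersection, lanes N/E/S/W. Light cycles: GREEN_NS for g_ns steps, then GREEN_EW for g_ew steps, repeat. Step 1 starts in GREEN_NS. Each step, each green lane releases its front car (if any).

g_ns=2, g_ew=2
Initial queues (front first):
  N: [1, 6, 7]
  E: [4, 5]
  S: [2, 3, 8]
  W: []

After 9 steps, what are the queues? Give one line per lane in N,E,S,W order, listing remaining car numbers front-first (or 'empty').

Step 1 [NS]: N:car1-GO,E:wait,S:car2-GO,W:wait | queues: N=2 E=2 S=2 W=0
Step 2 [NS]: N:car6-GO,E:wait,S:car3-GO,W:wait | queues: N=1 E=2 S=1 W=0
Step 3 [EW]: N:wait,E:car4-GO,S:wait,W:empty | queues: N=1 E=1 S=1 W=0
Step 4 [EW]: N:wait,E:car5-GO,S:wait,W:empty | queues: N=1 E=0 S=1 W=0
Step 5 [NS]: N:car7-GO,E:wait,S:car8-GO,W:wait | queues: N=0 E=0 S=0 W=0

N: empty
E: empty
S: empty
W: empty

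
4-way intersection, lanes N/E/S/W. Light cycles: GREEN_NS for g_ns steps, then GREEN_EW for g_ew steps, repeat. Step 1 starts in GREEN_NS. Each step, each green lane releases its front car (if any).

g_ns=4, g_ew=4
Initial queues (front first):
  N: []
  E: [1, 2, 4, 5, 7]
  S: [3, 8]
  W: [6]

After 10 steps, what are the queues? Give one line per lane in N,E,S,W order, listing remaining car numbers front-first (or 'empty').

Step 1 [NS]: N:empty,E:wait,S:car3-GO,W:wait | queues: N=0 E=5 S=1 W=1
Step 2 [NS]: N:empty,E:wait,S:car8-GO,W:wait | queues: N=0 E=5 S=0 W=1
Step 3 [NS]: N:empty,E:wait,S:empty,W:wait | queues: N=0 E=5 S=0 W=1
Step 4 [NS]: N:empty,E:wait,S:empty,W:wait | queues: N=0 E=5 S=0 W=1
Step 5 [EW]: N:wait,E:car1-GO,S:wait,W:car6-GO | queues: N=0 E=4 S=0 W=0
Step 6 [EW]: N:wait,E:car2-GO,S:wait,W:empty | queues: N=0 E=3 S=0 W=0
Step 7 [EW]: N:wait,E:car4-GO,S:wait,W:empty | queues: N=0 E=2 S=0 W=0
Step 8 [EW]: N:wait,E:car5-GO,S:wait,W:empty | queues: N=0 E=1 S=0 W=0
Step 9 [NS]: N:empty,E:wait,S:empty,W:wait | queues: N=0 E=1 S=0 W=0
Step 10 [NS]: N:empty,E:wait,S:empty,W:wait | queues: N=0 E=1 S=0 W=0

N: empty
E: 7
S: empty
W: empty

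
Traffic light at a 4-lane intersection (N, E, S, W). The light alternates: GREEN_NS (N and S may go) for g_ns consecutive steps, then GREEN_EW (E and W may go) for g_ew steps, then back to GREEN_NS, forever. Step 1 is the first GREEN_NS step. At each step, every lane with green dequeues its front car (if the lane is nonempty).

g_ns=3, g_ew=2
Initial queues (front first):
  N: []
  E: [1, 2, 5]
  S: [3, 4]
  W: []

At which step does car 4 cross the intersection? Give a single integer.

Step 1 [NS]: N:empty,E:wait,S:car3-GO,W:wait | queues: N=0 E=3 S=1 W=0
Step 2 [NS]: N:empty,E:wait,S:car4-GO,W:wait | queues: N=0 E=3 S=0 W=0
Step 3 [NS]: N:empty,E:wait,S:empty,W:wait | queues: N=0 E=3 S=0 W=0
Step 4 [EW]: N:wait,E:car1-GO,S:wait,W:empty | queues: N=0 E=2 S=0 W=0
Step 5 [EW]: N:wait,E:car2-GO,S:wait,W:empty | queues: N=0 E=1 S=0 W=0
Step 6 [NS]: N:empty,E:wait,S:empty,W:wait | queues: N=0 E=1 S=0 W=0
Step 7 [NS]: N:empty,E:wait,S:empty,W:wait | queues: N=0 E=1 S=0 W=0
Step 8 [NS]: N:empty,E:wait,S:empty,W:wait | queues: N=0 E=1 S=0 W=0
Step 9 [EW]: N:wait,E:car5-GO,S:wait,W:empty | queues: N=0 E=0 S=0 W=0
Car 4 crosses at step 2

2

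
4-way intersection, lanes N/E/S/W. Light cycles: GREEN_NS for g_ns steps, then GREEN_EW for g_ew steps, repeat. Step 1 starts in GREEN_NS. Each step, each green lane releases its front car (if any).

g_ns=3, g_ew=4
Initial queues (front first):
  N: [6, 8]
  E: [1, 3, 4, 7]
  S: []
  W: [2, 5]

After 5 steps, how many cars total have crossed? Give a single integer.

Step 1 [NS]: N:car6-GO,E:wait,S:empty,W:wait | queues: N=1 E=4 S=0 W=2
Step 2 [NS]: N:car8-GO,E:wait,S:empty,W:wait | queues: N=0 E=4 S=0 W=2
Step 3 [NS]: N:empty,E:wait,S:empty,W:wait | queues: N=0 E=4 S=0 W=2
Step 4 [EW]: N:wait,E:car1-GO,S:wait,W:car2-GO | queues: N=0 E=3 S=0 W=1
Step 5 [EW]: N:wait,E:car3-GO,S:wait,W:car5-GO | queues: N=0 E=2 S=0 W=0
Cars crossed by step 5: 6

Answer: 6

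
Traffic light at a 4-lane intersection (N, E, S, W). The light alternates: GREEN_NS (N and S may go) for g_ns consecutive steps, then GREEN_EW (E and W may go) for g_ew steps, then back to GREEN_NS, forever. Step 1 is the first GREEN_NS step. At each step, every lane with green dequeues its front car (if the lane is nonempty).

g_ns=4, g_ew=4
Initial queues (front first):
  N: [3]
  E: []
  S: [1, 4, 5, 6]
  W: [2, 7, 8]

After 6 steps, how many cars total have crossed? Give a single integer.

Answer: 7

Derivation:
Step 1 [NS]: N:car3-GO,E:wait,S:car1-GO,W:wait | queues: N=0 E=0 S=3 W=3
Step 2 [NS]: N:empty,E:wait,S:car4-GO,W:wait | queues: N=0 E=0 S=2 W=3
Step 3 [NS]: N:empty,E:wait,S:car5-GO,W:wait | queues: N=0 E=0 S=1 W=3
Step 4 [NS]: N:empty,E:wait,S:car6-GO,W:wait | queues: N=0 E=0 S=0 W=3
Step 5 [EW]: N:wait,E:empty,S:wait,W:car2-GO | queues: N=0 E=0 S=0 W=2
Step 6 [EW]: N:wait,E:empty,S:wait,W:car7-GO | queues: N=0 E=0 S=0 W=1
Cars crossed by step 6: 7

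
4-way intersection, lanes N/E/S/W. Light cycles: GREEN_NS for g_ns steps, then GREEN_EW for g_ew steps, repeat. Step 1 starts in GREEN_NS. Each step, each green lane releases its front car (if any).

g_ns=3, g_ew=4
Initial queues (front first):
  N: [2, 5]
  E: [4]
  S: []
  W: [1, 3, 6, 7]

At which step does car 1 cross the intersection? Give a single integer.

Step 1 [NS]: N:car2-GO,E:wait,S:empty,W:wait | queues: N=1 E=1 S=0 W=4
Step 2 [NS]: N:car5-GO,E:wait,S:empty,W:wait | queues: N=0 E=1 S=0 W=4
Step 3 [NS]: N:empty,E:wait,S:empty,W:wait | queues: N=0 E=1 S=0 W=4
Step 4 [EW]: N:wait,E:car4-GO,S:wait,W:car1-GO | queues: N=0 E=0 S=0 W=3
Step 5 [EW]: N:wait,E:empty,S:wait,W:car3-GO | queues: N=0 E=0 S=0 W=2
Step 6 [EW]: N:wait,E:empty,S:wait,W:car6-GO | queues: N=0 E=0 S=0 W=1
Step 7 [EW]: N:wait,E:empty,S:wait,W:car7-GO | queues: N=0 E=0 S=0 W=0
Car 1 crosses at step 4

4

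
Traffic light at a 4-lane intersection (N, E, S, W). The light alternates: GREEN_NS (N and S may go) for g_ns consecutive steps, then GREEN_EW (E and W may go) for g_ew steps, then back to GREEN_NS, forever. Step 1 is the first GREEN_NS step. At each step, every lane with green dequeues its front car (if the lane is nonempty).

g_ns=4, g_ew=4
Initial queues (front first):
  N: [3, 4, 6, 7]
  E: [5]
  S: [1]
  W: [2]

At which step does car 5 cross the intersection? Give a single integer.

Step 1 [NS]: N:car3-GO,E:wait,S:car1-GO,W:wait | queues: N=3 E=1 S=0 W=1
Step 2 [NS]: N:car4-GO,E:wait,S:empty,W:wait | queues: N=2 E=1 S=0 W=1
Step 3 [NS]: N:car6-GO,E:wait,S:empty,W:wait | queues: N=1 E=1 S=0 W=1
Step 4 [NS]: N:car7-GO,E:wait,S:empty,W:wait | queues: N=0 E=1 S=0 W=1
Step 5 [EW]: N:wait,E:car5-GO,S:wait,W:car2-GO | queues: N=0 E=0 S=0 W=0
Car 5 crosses at step 5

5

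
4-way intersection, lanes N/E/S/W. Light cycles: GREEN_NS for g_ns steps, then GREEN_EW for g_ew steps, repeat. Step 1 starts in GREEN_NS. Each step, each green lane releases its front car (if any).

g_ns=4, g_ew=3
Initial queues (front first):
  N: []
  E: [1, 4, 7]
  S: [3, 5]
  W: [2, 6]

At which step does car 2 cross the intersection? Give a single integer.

Step 1 [NS]: N:empty,E:wait,S:car3-GO,W:wait | queues: N=0 E=3 S=1 W=2
Step 2 [NS]: N:empty,E:wait,S:car5-GO,W:wait | queues: N=0 E=3 S=0 W=2
Step 3 [NS]: N:empty,E:wait,S:empty,W:wait | queues: N=0 E=3 S=0 W=2
Step 4 [NS]: N:empty,E:wait,S:empty,W:wait | queues: N=0 E=3 S=0 W=2
Step 5 [EW]: N:wait,E:car1-GO,S:wait,W:car2-GO | queues: N=0 E=2 S=0 W=1
Step 6 [EW]: N:wait,E:car4-GO,S:wait,W:car6-GO | queues: N=0 E=1 S=0 W=0
Step 7 [EW]: N:wait,E:car7-GO,S:wait,W:empty | queues: N=0 E=0 S=0 W=0
Car 2 crosses at step 5

5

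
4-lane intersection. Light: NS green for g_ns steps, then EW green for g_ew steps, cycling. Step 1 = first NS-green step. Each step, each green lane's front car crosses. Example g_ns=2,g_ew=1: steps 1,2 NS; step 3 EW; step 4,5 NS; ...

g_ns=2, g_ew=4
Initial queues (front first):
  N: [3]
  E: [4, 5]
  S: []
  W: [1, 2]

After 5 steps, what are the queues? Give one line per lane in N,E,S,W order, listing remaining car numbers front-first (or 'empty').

Step 1 [NS]: N:car3-GO,E:wait,S:empty,W:wait | queues: N=0 E=2 S=0 W=2
Step 2 [NS]: N:empty,E:wait,S:empty,W:wait | queues: N=0 E=2 S=0 W=2
Step 3 [EW]: N:wait,E:car4-GO,S:wait,W:car1-GO | queues: N=0 E=1 S=0 W=1
Step 4 [EW]: N:wait,E:car5-GO,S:wait,W:car2-GO | queues: N=0 E=0 S=0 W=0

N: empty
E: empty
S: empty
W: empty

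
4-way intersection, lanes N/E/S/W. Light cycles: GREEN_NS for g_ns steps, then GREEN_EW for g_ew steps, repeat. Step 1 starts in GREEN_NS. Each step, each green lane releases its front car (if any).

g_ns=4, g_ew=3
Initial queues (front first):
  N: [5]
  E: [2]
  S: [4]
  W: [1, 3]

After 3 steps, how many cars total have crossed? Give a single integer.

Answer: 2

Derivation:
Step 1 [NS]: N:car5-GO,E:wait,S:car4-GO,W:wait | queues: N=0 E=1 S=0 W=2
Step 2 [NS]: N:empty,E:wait,S:empty,W:wait | queues: N=0 E=1 S=0 W=2
Step 3 [NS]: N:empty,E:wait,S:empty,W:wait | queues: N=0 E=1 S=0 W=2
Cars crossed by step 3: 2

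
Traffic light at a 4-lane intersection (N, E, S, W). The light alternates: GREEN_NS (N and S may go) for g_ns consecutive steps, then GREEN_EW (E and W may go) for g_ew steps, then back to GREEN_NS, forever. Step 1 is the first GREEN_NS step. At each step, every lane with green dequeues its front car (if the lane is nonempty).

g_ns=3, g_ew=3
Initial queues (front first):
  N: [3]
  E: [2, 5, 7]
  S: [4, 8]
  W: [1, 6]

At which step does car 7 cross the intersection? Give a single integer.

Step 1 [NS]: N:car3-GO,E:wait,S:car4-GO,W:wait | queues: N=0 E=3 S=1 W=2
Step 2 [NS]: N:empty,E:wait,S:car8-GO,W:wait | queues: N=0 E=3 S=0 W=2
Step 3 [NS]: N:empty,E:wait,S:empty,W:wait | queues: N=0 E=3 S=0 W=2
Step 4 [EW]: N:wait,E:car2-GO,S:wait,W:car1-GO | queues: N=0 E=2 S=0 W=1
Step 5 [EW]: N:wait,E:car5-GO,S:wait,W:car6-GO | queues: N=0 E=1 S=0 W=0
Step 6 [EW]: N:wait,E:car7-GO,S:wait,W:empty | queues: N=0 E=0 S=0 W=0
Car 7 crosses at step 6

6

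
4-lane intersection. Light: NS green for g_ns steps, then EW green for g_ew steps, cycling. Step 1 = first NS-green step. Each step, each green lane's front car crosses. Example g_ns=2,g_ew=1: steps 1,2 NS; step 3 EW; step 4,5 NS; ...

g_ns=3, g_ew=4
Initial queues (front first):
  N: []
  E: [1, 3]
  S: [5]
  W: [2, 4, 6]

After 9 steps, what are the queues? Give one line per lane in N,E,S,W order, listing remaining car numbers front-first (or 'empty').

Step 1 [NS]: N:empty,E:wait,S:car5-GO,W:wait | queues: N=0 E=2 S=0 W=3
Step 2 [NS]: N:empty,E:wait,S:empty,W:wait | queues: N=0 E=2 S=0 W=3
Step 3 [NS]: N:empty,E:wait,S:empty,W:wait | queues: N=0 E=2 S=0 W=3
Step 4 [EW]: N:wait,E:car1-GO,S:wait,W:car2-GO | queues: N=0 E=1 S=0 W=2
Step 5 [EW]: N:wait,E:car3-GO,S:wait,W:car4-GO | queues: N=0 E=0 S=0 W=1
Step 6 [EW]: N:wait,E:empty,S:wait,W:car6-GO | queues: N=0 E=0 S=0 W=0

N: empty
E: empty
S: empty
W: empty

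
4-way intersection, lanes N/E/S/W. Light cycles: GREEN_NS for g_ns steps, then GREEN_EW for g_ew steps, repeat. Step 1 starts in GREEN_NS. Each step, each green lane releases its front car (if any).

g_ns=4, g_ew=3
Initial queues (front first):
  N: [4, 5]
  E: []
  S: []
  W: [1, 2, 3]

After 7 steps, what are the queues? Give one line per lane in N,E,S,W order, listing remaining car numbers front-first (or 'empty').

Step 1 [NS]: N:car4-GO,E:wait,S:empty,W:wait | queues: N=1 E=0 S=0 W=3
Step 2 [NS]: N:car5-GO,E:wait,S:empty,W:wait | queues: N=0 E=0 S=0 W=3
Step 3 [NS]: N:empty,E:wait,S:empty,W:wait | queues: N=0 E=0 S=0 W=3
Step 4 [NS]: N:empty,E:wait,S:empty,W:wait | queues: N=0 E=0 S=0 W=3
Step 5 [EW]: N:wait,E:empty,S:wait,W:car1-GO | queues: N=0 E=0 S=0 W=2
Step 6 [EW]: N:wait,E:empty,S:wait,W:car2-GO | queues: N=0 E=0 S=0 W=1
Step 7 [EW]: N:wait,E:empty,S:wait,W:car3-GO | queues: N=0 E=0 S=0 W=0

N: empty
E: empty
S: empty
W: empty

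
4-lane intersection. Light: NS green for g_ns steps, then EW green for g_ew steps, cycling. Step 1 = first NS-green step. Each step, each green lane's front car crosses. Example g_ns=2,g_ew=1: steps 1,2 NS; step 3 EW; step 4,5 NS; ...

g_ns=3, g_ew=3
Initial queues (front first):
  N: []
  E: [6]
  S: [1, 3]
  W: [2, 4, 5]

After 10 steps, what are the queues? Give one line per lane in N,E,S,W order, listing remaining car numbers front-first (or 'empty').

Step 1 [NS]: N:empty,E:wait,S:car1-GO,W:wait | queues: N=0 E=1 S=1 W=3
Step 2 [NS]: N:empty,E:wait,S:car3-GO,W:wait | queues: N=0 E=1 S=0 W=3
Step 3 [NS]: N:empty,E:wait,S:empty,W:wait | queues: N=0 E=1 S=0 W=3
Step 4 [EW]: N:wait,E:car6-GO,S:wait,W:car2-GO | queues: N=0 E=0 S=0 W=2
Step 5 [EW]: N:wait,E:empty,S:wait,W:car4-GO | queues: N=0 E=0 S=0 W=1
Step 6 [EW]: N:wait,E:empty,S:wait,W:car5-GO | queues: N=0 E=0 S=0 W=0

N: empty
E: empty
S: empty
W: empty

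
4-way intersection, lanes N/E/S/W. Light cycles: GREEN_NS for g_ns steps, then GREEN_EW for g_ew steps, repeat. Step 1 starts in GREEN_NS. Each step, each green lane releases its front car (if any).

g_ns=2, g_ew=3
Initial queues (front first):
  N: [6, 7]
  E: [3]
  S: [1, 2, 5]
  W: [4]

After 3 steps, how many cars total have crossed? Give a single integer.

Answer: 6

Derivation:
Step 1 [NS]: N:car6-GO,E:wait,S:car1-GO,W:wait | queues: N=1 E=1 S=2 W=1
Step 2 [NS]: N:car7-GO,E:wait,S:car2-GO,W:wait | queues: N=0 E=1 S=1 W=1
Step 3 [EW]: N:wait,E:car3-GO,S:wait,W:car4-GO | queues: N=0 E=0 S=1 W=0
Cars crossed by step 3: 6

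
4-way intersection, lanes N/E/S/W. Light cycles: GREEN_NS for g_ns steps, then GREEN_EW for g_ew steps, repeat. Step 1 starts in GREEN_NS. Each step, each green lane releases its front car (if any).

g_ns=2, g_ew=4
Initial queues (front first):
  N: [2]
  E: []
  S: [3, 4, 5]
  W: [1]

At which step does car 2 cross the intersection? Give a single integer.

Step 1 [NS]: N:car2-GO,E:wait,S:car3-GO,W:wait | queues: N=0 E=0 S=2 W=1
Step 2 [NS]: N:empty,E:wait,S:car4-GO,W:wait | queues: N=0 E=0 S=1 W=1
Step 3 [EW]: N:wait,E:empty,S:wait,W:car1-GO | queues: N=0 E=0 S=1 W=0
Step 4 [EW]: N:wait,E:empty,S:wait,W:empty | queues: N=0 E=0 S=1 W=0
Step 5 [EW]: N:wait,E:empty,S:wait,W:empty | queues: N=0 E=0 S=1 W=0
Step 6 [EW]: N:wait,E:empty,S:wait,W:empty | queues: N=0 E=0 S=1 W=0
Step 7 [NS]: N:empty,E:wait,S:car5-GO,W:wait | queues: N=0 E=0 S=0 W=0
Car 2 crosses at step 1

1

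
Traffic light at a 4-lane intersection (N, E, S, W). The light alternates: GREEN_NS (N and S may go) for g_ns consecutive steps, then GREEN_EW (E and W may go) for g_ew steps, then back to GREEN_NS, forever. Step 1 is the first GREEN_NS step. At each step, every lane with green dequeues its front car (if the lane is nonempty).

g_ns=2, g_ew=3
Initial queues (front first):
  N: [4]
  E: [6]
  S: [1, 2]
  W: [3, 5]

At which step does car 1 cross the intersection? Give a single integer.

Step 1 [NS]: N:car4-GO,E:wait,S:car1-GO,W:wait | queues: N=0 E=1 S=1 W=2
Step 2 [NS]: N:empty,E:wait,S:car2-GO,W:wait | queues: N=0 E=1 S=0 W=2
Step 3 [EW]: N:wait,E:car6-GO,S:wait,W:car3-GO | queues: N=0 E=0 S=0 W=1
Step 4 [EW]: N:wait,E:empty,S:wait,W:car5-GO | queues: N=0 E=0 S=0 W=0
Car 1 crosses at step 1

1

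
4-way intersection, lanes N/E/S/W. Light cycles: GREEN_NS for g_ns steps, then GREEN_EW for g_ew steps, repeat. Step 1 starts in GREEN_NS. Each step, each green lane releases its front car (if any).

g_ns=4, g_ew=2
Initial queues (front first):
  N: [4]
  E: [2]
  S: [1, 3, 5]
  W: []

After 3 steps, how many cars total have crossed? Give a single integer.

Answer: 4

Derivation:
Step 1 [NS]: N:car4-GO,E:wait,S:car1-GO,W:wait | queues: N=0 E=1 S=2 W=0
Step 2 [NS]: N:empty,E:wait,S:car3-GO,W:wait | queues: N=0 E=1 S=1 W=0
Step 3 [NS]: N:empty,E:wait,S:car5-GO,W:wait | queues: N=0 E=1 S=0 W=0
Cars crossed by step 3: 4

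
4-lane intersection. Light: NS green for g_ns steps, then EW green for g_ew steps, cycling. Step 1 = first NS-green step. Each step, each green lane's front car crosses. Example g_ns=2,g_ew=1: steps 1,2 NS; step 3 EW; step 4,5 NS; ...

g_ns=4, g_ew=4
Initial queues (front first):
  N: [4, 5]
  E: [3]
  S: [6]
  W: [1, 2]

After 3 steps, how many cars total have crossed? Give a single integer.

Step 1 [NS]: N:car4-GO,E:wait,S:car6-GO,W:wait | queues: N=1 E=1 S=0 W=2
Step 2 [NS]: N:car5-GO,E:wait,S:empty,W:wait | queues: N=0 E=1 S=0 W=2
Step 3 [NS]: N:empty,E:wait,S:empty,W:wait | queues: N=0 E=1 S=0 W=2
Cars crossed by step 3: 3

Answer: 3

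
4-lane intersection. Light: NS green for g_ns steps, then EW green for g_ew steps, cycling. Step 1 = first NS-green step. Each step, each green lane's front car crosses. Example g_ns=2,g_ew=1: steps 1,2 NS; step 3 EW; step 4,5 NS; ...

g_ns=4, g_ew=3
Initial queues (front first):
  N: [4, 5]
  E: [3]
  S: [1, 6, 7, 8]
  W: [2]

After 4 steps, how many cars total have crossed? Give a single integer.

Answer: 6

Derivation:
Step 1 [NS]: N:car4-GO,E:wait,S:car1-GO,W:wait | queues: N=1 E=1 S=3 W=1
Step 2 [NS]: N:car5-GO,E:wait,S:car6-GO,W:wait | queues: N=0 E=1 S=2 W=1
Step 3 [NS]: N:empty,E:wait,S:car7-GO,W:wait | queues: N=0 E=1 S=1 W=1
Step 4 [NS]: N:empty,E:wait,S:car8-GO,W:wait | queues: N=0 E=1 S=0 W=1
Cars crossed by step 4: 6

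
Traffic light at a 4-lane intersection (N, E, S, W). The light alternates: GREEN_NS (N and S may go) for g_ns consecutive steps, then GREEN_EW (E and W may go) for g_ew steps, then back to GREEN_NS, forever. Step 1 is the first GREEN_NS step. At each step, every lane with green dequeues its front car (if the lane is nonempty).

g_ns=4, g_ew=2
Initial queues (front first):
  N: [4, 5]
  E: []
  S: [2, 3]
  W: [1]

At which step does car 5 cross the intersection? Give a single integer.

Step 1 [NS]: N:car4-GO,E:wait,S:car2-GO,W:wait | queues: N=1 E=0 S=1 W=1
Step 2 [NS]: N:car5-GO,E:wait,S:car3-GO,W:wait | queues: N=0 E=0 S=0 W=1
Step 3 [NS]: N:empty,E:wait,S:empty,W:wait | queues: N=0 E=0 S=0 W=1
Step 4 [NS]: N:empty,E:wait,S:empty,W:wait | queues: N=0 E=0 S=0 W=1
Step 5 [EW]: N:wait,E:empty,S:wait,W:car1-GO | queues: N=0 E=0 S=0 W=0
Car 5 crosses at step 2

2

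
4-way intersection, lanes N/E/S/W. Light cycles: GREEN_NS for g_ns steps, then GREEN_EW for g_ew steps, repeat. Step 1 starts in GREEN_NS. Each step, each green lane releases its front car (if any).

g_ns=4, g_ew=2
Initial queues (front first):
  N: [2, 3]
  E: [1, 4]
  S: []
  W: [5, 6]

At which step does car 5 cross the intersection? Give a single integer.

Step 1 [NS]: N:car2-GO,E:wait,S:empty,W:wait | queues: N=1 E=2 S=0 W=2
Step 2 [NS]: N:car3-GO,E:wait,S:empty,W:wait | queues: N=0 E=2 S=0 W=2
Step 3 [NS]: N:empty,E:wait,S:empty,W:wait | queues: N=0 E=2 S=0 W=2
Step 4 [NS]: N:empty,E:wait,S:empty,W:wait | queues: N=0 E=2 S=0 W=2
Step 5 [EW]: N:wait,E:car1-GO,S:wait,W:car5-GO | queues: N=0 E=1 S=0 W=1
Step 6 [EW]: N:wait,E:car4-GO,S:wait,W:car6-GO | queues: N=0 E=0 S=0 W=0
Car 5 crosses at step 5

5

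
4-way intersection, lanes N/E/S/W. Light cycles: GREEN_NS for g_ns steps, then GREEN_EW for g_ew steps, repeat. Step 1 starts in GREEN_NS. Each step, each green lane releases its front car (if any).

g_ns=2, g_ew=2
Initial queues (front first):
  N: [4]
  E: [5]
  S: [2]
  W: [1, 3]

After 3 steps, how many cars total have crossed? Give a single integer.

Step 1 [NS]: N:car4-GO,E:wait,S:car2-GO,W:wait | queues: N=0 E=1 S=0 W=2
Step 2 [NS]: N:empty,E:wait,S:empty,W:wait | queues: N=0 E=1 S=0 W=2
Step 3 [EW]: N:wait,E:car5-GO,S:wait,W:car1-GO | queues: N=0 E=0 S=0 W=1
Cars crossed by step 3: 4

Answer: 4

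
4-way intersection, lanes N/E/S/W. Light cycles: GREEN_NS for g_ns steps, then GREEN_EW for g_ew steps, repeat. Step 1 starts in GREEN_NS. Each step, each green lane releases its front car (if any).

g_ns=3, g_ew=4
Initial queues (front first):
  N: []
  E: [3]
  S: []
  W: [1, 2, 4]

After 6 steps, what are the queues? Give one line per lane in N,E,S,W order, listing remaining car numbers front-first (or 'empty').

Step 1 [NS]: N:empty,E:wait,S:empty,W:wait | queues: N=0 E=1 S=0 W=3
Step 2 [NS]: N:empty,E:wait,S:empty,W:wait | queues: N=0 E=1 S=0 W=3
Step 3 [NS]: N:empty,E:wait,S:empty,W:wait | queues: N=0 E=1 S=0 W=3
Step 4 [EW]: N:wait,E:car3-GO,S:wait,W:car1-GO | queues: N=0 E=0 S=0 W=2
Step 5 [EW]: N:wait,E:empty,S:wait,W:car2-GO | queues: N=0 E=0 S=0 W=1
Step 6 [EW]: N:wait,E:empty,S:wait,W:car4-GO | queues: N=0 E=0 S=0 W=0

N: empty
E: empty
S: empty
W: empty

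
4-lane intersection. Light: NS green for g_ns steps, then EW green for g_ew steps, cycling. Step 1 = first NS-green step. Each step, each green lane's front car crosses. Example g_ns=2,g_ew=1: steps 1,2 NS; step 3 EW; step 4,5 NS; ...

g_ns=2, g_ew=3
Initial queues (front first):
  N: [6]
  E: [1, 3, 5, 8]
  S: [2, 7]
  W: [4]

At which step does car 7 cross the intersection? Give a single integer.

Step 1 [NS]: N:car6-GO,E:wait,S:car2-GO,W:wait | queues: N=0 E=4 S=1 W=1
Step 2 [NS]: N:empty,E:wait,S:car7-GO,W:wait | queues: N=0 E=4 S=0 W=1
Step 3 [EW]: N:wait,E:car1-GO,S:wait,W:car4-GO | queues: N=0 E=3 S=0 W=0
Step 4 [EW]: N:wait,E:car3-GO,S:wait,W:empty | queues: N=0 E=2 S=0 W=0
Step 5 [EW]: N:wait,E:car5-GO,S:wait,W:empty | queues: N=0 E=1 S=0 W=0
Step 6 [NS]: N:empty,E:wait,S:empty,W:wait | queues: N=0 E=1 S=0 W=0
Step 7 [NS]: N:empty,E:wait,S:empty,W:wait | queues: N=0 E=1 S=0 W=0
Step 8 [EW]: N:wait,E:car8-GO,S:wait,W:empty | queues: N=0 E=0 S=0 W=0
Car 7 crosses at step 2

2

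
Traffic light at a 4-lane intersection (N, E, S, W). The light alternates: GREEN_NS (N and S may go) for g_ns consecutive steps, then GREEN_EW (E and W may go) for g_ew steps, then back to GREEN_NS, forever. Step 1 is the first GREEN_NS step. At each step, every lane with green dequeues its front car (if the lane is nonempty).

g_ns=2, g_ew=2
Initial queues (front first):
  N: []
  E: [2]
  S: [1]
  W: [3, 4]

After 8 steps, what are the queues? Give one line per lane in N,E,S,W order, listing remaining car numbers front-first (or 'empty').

Step 1 [NS]: N:empty,E:wait,S:car1-GO,W:wait | queues: N=0 E=1 S=0 W=2
Step 2 [NS]: N:empty,E:wait,S:empty,W:wait | queues: N=0 E=1 S=0 W=2
Step 3 [EW]: N:wait,E:car2-GO,S:wait,W:car3-GO | queues: N=0 E=0 S=0 W=1
Step 4 [EW]: N:wait,E:empty,S:wait,W:car4-GO | queues: N=0 E=0 S=0 W=0

N: empty
E: empty
S: empty
W: empty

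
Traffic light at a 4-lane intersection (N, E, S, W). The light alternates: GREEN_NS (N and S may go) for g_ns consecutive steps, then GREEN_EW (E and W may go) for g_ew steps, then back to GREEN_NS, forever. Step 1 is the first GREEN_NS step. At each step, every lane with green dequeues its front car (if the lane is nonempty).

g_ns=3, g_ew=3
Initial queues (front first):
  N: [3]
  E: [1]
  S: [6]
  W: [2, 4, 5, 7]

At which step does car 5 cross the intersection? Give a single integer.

Step 1 [NS]: N:car3-GO,E:wait,S:car6-GO,W:wait | queues: N=0 E=1 S=0 W=4
Step 2 [NS]: N:empty,E:wait,S:empty,W:wait | queues: N=0 E=1 S=0 W=4
Step 3 [NS]: N:empty,E:wait,S:empty,W:wait | queues: N=0 E=1 S=0 W=4
Step 4 [EW]: N:wait,E:car1-GO,S:wait,W:car2-GO | queues: N=0 E=0 S=0 W=3
Step 5 [EW]: N:wait,E:empty,S:wait,W:car4-GO | queues: N=0 E=0 S=0 W=2
Step 6 [EW]: N:wait,E:empty,S:wait,W:car5-GO | queues: N=0 E=0 S=0 W=1
Step 7 [NS]: N:empty,E:wait,S:empty,W:wait | queues: N=0 E=0 S=0 W=1
Step 8 [NS]: N:empty,E:wait,S:empty,W:wait | queues: N=0 E=0 S=0 W=1
Step 9 [NS]: N:empty,E:wait,S:empty,W:wait | queues: N=0 E=0 S=0 W=1
Step 10 [EW]: N:wait,E:empty,S:wait,W:car7-GO | queues: N=0 E=0 S=0 W=0
Car 5 crosses at step 6

6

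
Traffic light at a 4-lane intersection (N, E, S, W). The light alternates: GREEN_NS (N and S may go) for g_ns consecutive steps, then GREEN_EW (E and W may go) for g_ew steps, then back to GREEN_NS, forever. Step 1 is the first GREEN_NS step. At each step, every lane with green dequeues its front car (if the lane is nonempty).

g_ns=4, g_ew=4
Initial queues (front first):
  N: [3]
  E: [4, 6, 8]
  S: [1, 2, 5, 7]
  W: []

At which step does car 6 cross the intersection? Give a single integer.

Step 1 [NS]: N:car3-GO,E:wait,S:car1-GO,W:wait | queues: N=0 E=3 S=3 W=0
Step 2 [NS]: N:empty,E:wait,S:car2-GO,W:wait | queues: N=0 E=3 S=2 W=0
Step 3 [NS]: N:empty,E:wait,S:car5-GO,W:wait | queues: N=0 E=3 S=1 W=0
Step 4 [NS]: N:empty,E:wait,S:car7-GO,W:wait | queues: N=0 E=3 S=0 W=0
Step 5 [EW]: N:wait,E:car4-GO,S:wait,W:empty | queues: N=0 E=2 S=0 W=0
Step 6 [EW]: N:wait,E:car6-GO,S:wait,W:empty | queues: N=0 E=1 S=0 W=0
Step 7 [EW]: N:wait,E:car8-GO,S:wait,W:empty | queues: N=0 E=0 S=0 W=0
Car 6 crosses at step 6

6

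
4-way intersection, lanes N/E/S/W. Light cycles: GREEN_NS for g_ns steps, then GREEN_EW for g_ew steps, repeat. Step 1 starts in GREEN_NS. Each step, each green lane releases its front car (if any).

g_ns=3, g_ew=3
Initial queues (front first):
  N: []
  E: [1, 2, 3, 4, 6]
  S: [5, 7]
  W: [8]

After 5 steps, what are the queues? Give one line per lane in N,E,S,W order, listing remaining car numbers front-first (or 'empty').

Step 1 [NS]: N:empty,E:wait,S:car5-GO,W:wait | queues: N=0 E=5 S=1 W=1
Step 2 [NS]: N:empty,E:wait,S:car7-GO,W:wait | queues: N=0 E=5 S=0 W=1
Step 3 [NS]: N:empty,E:wait,S:empty,W:wait | queues: N=0 E=5 S=0 W=1
Step 4 [EW]: N:wait,E:car1-GO,S:wait,W:car8-GO | queues: N=0 E=4 S=0 W=0
Step 5 [EW]: N:wait,E:car2-GO,S:wait,W:empty | queues: N=0 E=3 S=0 W=0

N: empty
E: 3 4 6
S: empty
W: empty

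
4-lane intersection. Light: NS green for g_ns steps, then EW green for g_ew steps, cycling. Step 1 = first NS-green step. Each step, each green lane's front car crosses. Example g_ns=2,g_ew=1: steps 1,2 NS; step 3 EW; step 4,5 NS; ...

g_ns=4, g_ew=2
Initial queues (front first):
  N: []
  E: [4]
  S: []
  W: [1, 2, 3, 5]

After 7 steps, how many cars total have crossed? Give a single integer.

Step 1 [NS]: N:empty,E:wait,S:empty,W:wait | queues: N=0 E=1 S=0 W=4
Step 2 [NS]: N:empty,E:wait,S:empty,W:wait | queues: N=0 E=1 S=0 W=4
Step 3 [NS]: N:empty,E:wait,S:empty,W:wait | queues: N=0 E=1 S=0 W=4
Step 4 [NS]: N:empty,E:wait,S:empty,W:wait | queues: N=0 E=1 S=0 W=4
Step 5 [EW]: N:wait,E:car4-GO,S:wait,W:car1-GO | queues: N=0 E=0 S=0 W=3
Step 6 [EW]: N:wait,E:empty,S:wait,W:car2-GO | queues: N=0 E=0 S=0 W=2
Step 7 [NS]: N:empty,E:wait,S:empty,W:wait | queues: N=0 E=0 S=0 W=2
Cars crossed by step 7: 3

Answer: 3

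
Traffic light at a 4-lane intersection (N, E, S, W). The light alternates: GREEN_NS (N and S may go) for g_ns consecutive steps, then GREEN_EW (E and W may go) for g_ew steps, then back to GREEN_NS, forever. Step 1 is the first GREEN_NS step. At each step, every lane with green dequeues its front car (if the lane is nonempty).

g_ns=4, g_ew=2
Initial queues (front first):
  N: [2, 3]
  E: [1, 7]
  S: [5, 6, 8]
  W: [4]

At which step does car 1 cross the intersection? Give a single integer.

Step 1 [NS]: N:car2-GO,E:wait,S:car5-GO,W:wait | queues: N=1 E=2 S=2 W=1
Step 2 [NS]: N:car3-GO,E:wait,S:car6-GO,W:wait | queues: N=0 E=2 S=1 W=1
Step 3 [NS]: N:empty,E:wait,S:car8-GO,W:wait | queues: N=0 E=2 S=0 W=1
Step 4 [NS]: N:empty,E:wait,S:empty,W:wait | queues: N=0 E=2 S=0 W=1
Step 5 [EW]: N:wait,E:car1-GO,S:wait,W:car4-GO | queues: N=0 E=1 S=0 W=0
Step 6 [EW]: N:wait,E:car7-GO,S:wait,W:empty | queues: N=0 E=0 S=0 W=0
Car 1 crosses at step 5

5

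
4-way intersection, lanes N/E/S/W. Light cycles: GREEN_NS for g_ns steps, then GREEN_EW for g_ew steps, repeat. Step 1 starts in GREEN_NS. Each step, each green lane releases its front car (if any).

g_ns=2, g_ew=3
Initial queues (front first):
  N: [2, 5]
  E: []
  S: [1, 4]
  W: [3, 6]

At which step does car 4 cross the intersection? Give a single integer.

Step 1 [NS]: N:car2-GO,E:wait,S:car1-GO,W:wait | queues: N=1 E=0 S=1 W=2
Step 2 [NS]: N:car5-GO,E:wait,S:car4-GO,W:wait | queues: N=0 E=0 S=0 W=2
Step 3 [EW]: N:wait,E:empty,S:wait,W:car3-GO | queues: N=0 E=0 S=0 W=1
Step 4 [EW]: N:wait,E:empty,S:wait,W:car6-GO | queues: N=0 E=0 S=0 W=0
Car 4 crosses at step 2

2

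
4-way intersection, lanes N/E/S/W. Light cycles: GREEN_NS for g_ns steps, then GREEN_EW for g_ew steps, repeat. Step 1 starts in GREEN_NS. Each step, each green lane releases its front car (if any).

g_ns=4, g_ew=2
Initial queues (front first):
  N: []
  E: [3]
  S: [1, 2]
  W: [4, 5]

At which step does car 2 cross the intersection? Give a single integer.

Step 1 [NS]: N:empty,E:wait,S:car1-GO,W:wait | queues: N=0 E=1 S=1 W=2
Step 2 [NS]: N:empty,E:wait,S:car2-GO,W:wait | queues: N=0 E=1 S=0 W=2
Step 3 [NS]: N:empty,E:wait,S:empty,W:wait | queues: N=0 E=1 S=0 W=2
Step 4 [NS]: N:empty,E:wait,S:empty,W:wait | queues: N=0 E=1 S=0 W=2
Step 5 [EW]: N:wait,E:car3-GO,S:wait,W:car4-GO | queues: N=0 E=0 S=0 W=1
Step 6 [EW]: N:wait,E:empty,S:wait,W:car5-GO | queues: N=0 E=0 S=0 W=0
Car 2 crosses at step 2

2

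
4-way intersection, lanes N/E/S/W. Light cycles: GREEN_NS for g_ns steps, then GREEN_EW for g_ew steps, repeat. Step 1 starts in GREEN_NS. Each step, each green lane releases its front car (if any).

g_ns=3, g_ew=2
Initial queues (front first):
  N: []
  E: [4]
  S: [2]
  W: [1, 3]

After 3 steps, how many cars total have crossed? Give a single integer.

Answer: 1

Derivation:
Step 1 [NS]: N:empty,E:wait,S:car2-GO,W:wait | queues: N=0 E=1 S=0 W=2
Step 2 [NS]: N:empty,E:wait,S:empty,W:wait | queues: N=0 E=1 S=0 W=2
Step 3 [NS]: N:empty,E:wait,S:empty,W:wait | queues: N=0 E=1 S=0 W=2
Cars crossed by step 3: 1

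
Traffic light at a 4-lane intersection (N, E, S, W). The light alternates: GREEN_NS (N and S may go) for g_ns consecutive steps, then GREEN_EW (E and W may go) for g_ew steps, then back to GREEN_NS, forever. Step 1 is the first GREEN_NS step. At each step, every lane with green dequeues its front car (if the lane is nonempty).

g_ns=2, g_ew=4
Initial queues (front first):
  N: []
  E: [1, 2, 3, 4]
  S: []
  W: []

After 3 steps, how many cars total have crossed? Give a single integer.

Answer: 1

Derivation:
Step 1 [NS]: N:empty,E:wait,S:empty,W:wait | queues: N=0 E=4 S=0 W=0
Step 2 [NS]: N:empty,E:wait,S:empty,W:wait | queues: N=0 E=4 S=0 W=0
Step 3 [EW]: N:wait,E:car1-GO,S:wait,W:empty | queues: N=0 E=3 S=0 W=0
Cars crossed by step 3: 1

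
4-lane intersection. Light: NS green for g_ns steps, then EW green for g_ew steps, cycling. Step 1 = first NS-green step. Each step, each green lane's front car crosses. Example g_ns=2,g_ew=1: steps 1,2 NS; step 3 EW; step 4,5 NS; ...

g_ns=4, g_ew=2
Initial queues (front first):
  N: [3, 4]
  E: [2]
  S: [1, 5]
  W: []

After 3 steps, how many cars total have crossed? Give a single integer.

Step 1 [NS]: N:car3-GO,E:wait,S:car1-GO,W:wait | queues: N=1 E=1 S=1 W=0
Step 2 [NS]: N:car4-GO,E:wait,S:car5-GO,W:wait | queues: N=0 E=1 S=0 W=0
Step 3 [NS]: N:empty,E:wait,S:empty,W:wait | queues: N=0 E=1 S=0 W=0
Cars crossed by step 3: 4

Answer: 4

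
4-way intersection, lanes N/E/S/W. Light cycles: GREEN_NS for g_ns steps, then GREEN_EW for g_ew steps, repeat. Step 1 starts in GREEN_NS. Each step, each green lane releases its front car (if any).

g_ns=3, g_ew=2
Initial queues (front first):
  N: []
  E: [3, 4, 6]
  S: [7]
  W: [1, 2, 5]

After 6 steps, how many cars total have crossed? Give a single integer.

Answer: 5

Derivation:
Step 1 [NS]: N:empty,E:wait,S:car7-GO,W:wait | queues: N=0 E=3 S=0 W=3
Step 2 [NS]: N:empty,E:wait,S:empty,W:wait | queues: N=0 E=3 S=0 W=3
Step 3 [NS]: N:empty,E:wait,S:empty,W:wait | queues: N=0 E=3 S=0 W=3
Step 4 [EW]: N:wait,E:car3-GO,S:wait,W:car1-GO | queues: N=0 E=2 S=0 W=2
Step 5 [EW]: N:wait,E:car4-GO,S:wait,W:car2-GO | queues: N=0 E=1 S=0 W=1
Step 6 [NS]: N:empty,E:wait,S:empty,W:wait | queues: N=0 E=1 S=0 W=1
Cars crossed by step 6: 5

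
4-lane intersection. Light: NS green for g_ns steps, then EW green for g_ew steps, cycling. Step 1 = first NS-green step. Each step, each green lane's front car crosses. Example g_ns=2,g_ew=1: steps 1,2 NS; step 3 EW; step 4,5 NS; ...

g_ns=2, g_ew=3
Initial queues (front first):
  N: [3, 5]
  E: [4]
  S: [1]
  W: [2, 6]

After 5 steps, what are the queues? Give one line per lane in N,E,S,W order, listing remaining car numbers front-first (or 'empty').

Step 1 [NS]: N:car3-GO,E:wait,S:car1-GO,W:wait | queues: N=1 E=1 S=0 W=2
Step 2 [NS]: N:car5-GO,E:wait,S:empty,W:wait | queues: N=0 E=1 S=0 W=2
Step 3 [EW]: N:wait,E:car4-GO,S:wait,W:car2-GO | queues: N=0 E=0 S=0 W=1
Step 4 [EW]: N:wait,E:empty,S:wait,W:car6-GO | queues: N=0 E=0 S=0 W=0

N: empty
E: empty
S: empty
W: empty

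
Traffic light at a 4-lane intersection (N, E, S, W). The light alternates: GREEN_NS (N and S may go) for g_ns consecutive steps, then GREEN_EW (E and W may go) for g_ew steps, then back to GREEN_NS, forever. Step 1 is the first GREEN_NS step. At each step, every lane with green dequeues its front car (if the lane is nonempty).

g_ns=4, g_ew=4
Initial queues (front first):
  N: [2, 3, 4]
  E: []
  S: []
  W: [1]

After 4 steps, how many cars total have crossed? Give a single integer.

Step 1 [NS]: N:car2-GO,E:wait,S:empty,W:wait | queues: N=2 E=0 S=0 W=1
Step 2 [NS]: N:car3-GO,E:wait,S:empty,W:wait | queues: N=1 E=0 S=0 W=1
Step 3 [NS]: N:car4-GO,E:wait,S:empty,W:wait | queues: N=0 E=0 S=0 W=1
Step 4 [NS]: N:empty,E:wait,S:empty,W:wait | queues: N=0 E=0 S=0 W=1
Cars crossed by step 4: 3

Answer: 3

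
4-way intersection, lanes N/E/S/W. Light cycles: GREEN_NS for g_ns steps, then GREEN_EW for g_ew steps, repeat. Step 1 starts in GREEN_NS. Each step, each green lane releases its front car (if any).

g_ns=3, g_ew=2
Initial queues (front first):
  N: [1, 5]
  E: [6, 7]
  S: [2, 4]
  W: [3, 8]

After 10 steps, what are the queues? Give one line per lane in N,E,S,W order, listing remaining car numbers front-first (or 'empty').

Step 1 [NS]: N:car1-GO,E:wait,S:car2-GO,W:wait | queues: N=1 E=2 S=1 W=2
Step 2 [NS]: N:car5-GO,E:wait,S:car4-GO,W:wait | queues: N=0 E=2 S=0 W=2
Step 3 [NS]: N:empty,E:wait,S:empty,W:wait | queues: N=0 E=2 S=0 W=2
Step 4 [EW]: N:wait,E:car6-GO,S:wait,W:car3-GO | queues: N=0 E=1 S=0 W=1
Step 5 [EW]: N:wait,E:car7-GO,S:wait,W:car8-GO | queues: N=0 E=0 S=0 W=0

N: empty
E: empty
S: empty
W: empty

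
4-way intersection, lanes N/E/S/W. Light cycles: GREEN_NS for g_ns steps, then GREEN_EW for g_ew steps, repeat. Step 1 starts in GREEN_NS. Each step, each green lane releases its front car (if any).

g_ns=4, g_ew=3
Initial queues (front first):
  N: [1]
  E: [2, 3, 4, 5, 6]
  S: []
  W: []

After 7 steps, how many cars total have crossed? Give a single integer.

Step 1 [NS]: N:car1-GO,E:wait,S:empty,W:wait | queues: N=0 E=5 S=0 W=0
Step 2 [NS]: N:empty,E:wait,S:empty,W:wait | queues: N=0 E=5 S=0 W=0
Step 3 [NS]: N:empty,E:wait,S:empty,W:wait | queues: N=0 E=5 S=0 W=0
Step 4 [NS]: N:empty,E:wait,S:empty,W:wait | queues: N=0 E=5 S=0 W=0
Step 5 [EW]: N:wait,E:car2-GO,S:wait,W:empty | queues: N=0 E=4 S=0 W=0
Step 6 [EW]: N:wait,E:car3-GO,S:wait,W:empty | queues: N=0 E=3 S=0 W=0
Step 7 [EW]: N:wait,E:car4-GO,S:wait,W:empty | queues: N=0 E=2 S=0 W=0
Cars crossed by step 7: 4

Answer: 4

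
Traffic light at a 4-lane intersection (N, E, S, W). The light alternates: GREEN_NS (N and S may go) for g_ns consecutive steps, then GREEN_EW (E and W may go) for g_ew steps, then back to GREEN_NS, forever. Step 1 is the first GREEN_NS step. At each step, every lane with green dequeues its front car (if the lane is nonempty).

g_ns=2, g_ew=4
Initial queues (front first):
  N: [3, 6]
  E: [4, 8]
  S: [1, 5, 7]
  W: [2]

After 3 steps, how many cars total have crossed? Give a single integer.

Answer: 6

Derivation:
Step 1 [NS]: N:car3-GO,E:wait,S:car1-GO,W:wait | queues: N=1 E=2 S=2 W=1
Step 2 [NS]: N:car6-GO,E:wait,S:car5-GO,W:wait | queues: N=0 E=2 S=1 W=1
Step 3 [EW]: N:wait,E:car4-GO,S:wait,W:car2-GO | queues: N=0 E=1 S=1 W=0
Cars crossed by step 3: 6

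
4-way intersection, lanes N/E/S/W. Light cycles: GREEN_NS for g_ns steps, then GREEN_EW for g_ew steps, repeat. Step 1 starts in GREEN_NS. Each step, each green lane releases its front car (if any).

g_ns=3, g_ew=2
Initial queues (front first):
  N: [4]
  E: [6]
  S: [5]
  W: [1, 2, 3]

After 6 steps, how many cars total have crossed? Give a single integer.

Answer: 5

Derivation:
Step 1 [NS]: N:car4-GO,E:wait,S:car5-GO,W:wait | queues: N=0 E=1 S=0 W=3
Step 2 [NS]: N:empty,E:wait,S:empty,W:wait | queues: N=0 E=1 S=0 W=3
Step 3 [NS]: N:empty,E:wait,S:empty,W:wait | queues: N=0 E=1 S=0 W=3
Step 4 [EW]: N:wait,E:car6-GO,S:wait,W:car1-GO | queues: N=0 E=0 S=0 W=2
Step 5 [EW]: N:wait,E:empty,S:wait,W:car2-GO | queues: N=0 E=0 S=0 W=1
Step 6 [NS]: N:empty,E:wait,S:empty,W:wait | queues: N=0 E=0 S=0 W=1
Cars crossed by step 6: 5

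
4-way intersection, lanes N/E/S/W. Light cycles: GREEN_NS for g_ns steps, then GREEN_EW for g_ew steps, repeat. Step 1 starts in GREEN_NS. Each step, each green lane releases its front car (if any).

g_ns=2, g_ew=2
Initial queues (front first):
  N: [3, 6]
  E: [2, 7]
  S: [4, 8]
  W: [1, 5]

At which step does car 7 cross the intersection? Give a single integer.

Step 1 [NS]: N:car3-GO,E:wait,S:car4-GO,W:wait | queues: N=1 E=2 S=1 W=2
Step 2 [NS]: N:car6-GO,E:wait,S:car8-GO,W:wait | queues: N=0 E=2 S=0 W=2
Step 3 [EW]: N:wait,E:car2-GO,S:wait,W:car1-GO | queues: N=0 E=1 S=0 W=1
Step 4 [EW]: N:wait,E:car7-GO,S:wait,W:car5-GO | queues: N=0 E=0 S=0 W=0
Car 7 crosses at step 4

4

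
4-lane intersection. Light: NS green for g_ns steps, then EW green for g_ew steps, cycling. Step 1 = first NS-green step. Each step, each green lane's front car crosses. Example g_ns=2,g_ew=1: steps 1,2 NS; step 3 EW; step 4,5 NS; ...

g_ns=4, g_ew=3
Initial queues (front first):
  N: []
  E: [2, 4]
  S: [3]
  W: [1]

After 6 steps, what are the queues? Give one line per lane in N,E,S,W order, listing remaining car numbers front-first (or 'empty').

Step 1 [NS]: N:empty,E:wait,S:car3-GO,W:wait | queues: N=0 E=2 S=0 W=1
Step 2 [NS]: N:empty,E:wait,S:empty,W:wait | queues: N=0 E=2 S=0 W=1
Step 3 [NS]: N:empty,E:wait,S:empty,W:wait | queues: N=0 E=2 S=0 W=1
Step 4 [NS]: N:empty,E:wait,S:empty,W:wait | queues: N=0 E=2 S=0 W=1
Step 5 [EW]: N:wait,E:car2-GO,S:wait,W:car1-GO | queues: N=0 E=1 S=0 W=0
Step 6 [EW]: N:wait,E:car4-GO,S:wait,W:empty | queues: N=0 E=0 S=0 W=0

N: empty
E: empty
S: empty
W: empty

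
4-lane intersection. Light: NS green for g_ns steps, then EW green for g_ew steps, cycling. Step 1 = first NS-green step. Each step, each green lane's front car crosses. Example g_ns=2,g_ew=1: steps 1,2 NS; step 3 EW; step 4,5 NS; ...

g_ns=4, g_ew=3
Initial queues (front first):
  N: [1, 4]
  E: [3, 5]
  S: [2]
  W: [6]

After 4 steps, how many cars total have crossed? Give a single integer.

Step 1 [NS]: N:car1-GO,E:wait,S:car2-GO,W:wait | queues: N=1 E=2 S=0 W=1
Step 2 [NS]: N:car4-GO,E:wait,S:empty,W:wait | queues: N=0 E=2 S=0 W=1
Step 3 [NS]: N:empty,E:wait,S:empty,W:wait | queues: N=0 E=2 S=0 W=1
Step 4 [NS]: N:empty,E:wait,S:empty,W:wait | queues: N=0 E=2 S=0 W=1
Cars crossed by step 4: 3

Answer: 3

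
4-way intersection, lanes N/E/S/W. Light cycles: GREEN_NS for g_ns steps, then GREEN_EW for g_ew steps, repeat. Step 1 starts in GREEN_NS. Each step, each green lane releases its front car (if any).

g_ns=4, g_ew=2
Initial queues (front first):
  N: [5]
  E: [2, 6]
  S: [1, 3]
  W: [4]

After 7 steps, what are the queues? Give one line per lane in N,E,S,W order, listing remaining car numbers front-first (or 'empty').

Step 1 [NS]: N:car5-GO,E:wait,S:car1-GO,W:wait | queues: N=0 E=2 S=1 W=1
Step 2 [NS]: N:empty,E:wait,S:car3-GO,W:wait | queues: N=0 E=2 S=0 W=1
Step 3 [NS]: N:empty,E:wait,S:empty,W:wait | queues: N=0 E=2 S=0 W=1
Step 4 [NS]: N:empty,E:wait,S:empty,W:wait | queues: N=0 E=2 S=0 W=1
Step 5 [EW]: N:wait,E:car2-GO,S:wait,W:car4-GO | queues: N=0 E=1 S=0 W=0
Step 6 [EW]: N:wait,E:car6-GO,S:wait,W:empty | queues: N=0 E=0 S=0 W=0

N: empty
E: empty
S: empty
W: empty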